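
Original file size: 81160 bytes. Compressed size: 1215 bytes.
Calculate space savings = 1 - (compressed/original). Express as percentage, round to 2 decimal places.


ratio = compressed/original = 1215/81160 = 0.01497
savings = 1 - ratio = 1 - 0.01497 = 0.98503
as a percentage: 0.98503 * 100 = 98.5%

Space savings = 1 - 1215/81160 = 98.5%


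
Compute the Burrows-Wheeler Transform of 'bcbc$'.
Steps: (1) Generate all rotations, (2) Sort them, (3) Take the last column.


Rotations (sorted):
  0: $bcbc -> last char: c
  1: bc$bc -> last char: c
  2: bcbc$ -> last char: $
  3: c$bcb -> last char: b
  4: cbc$b -> last char: b


BWT = cc$bb


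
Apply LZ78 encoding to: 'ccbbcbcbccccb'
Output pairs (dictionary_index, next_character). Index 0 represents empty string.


LZ78 encoding steps:
Dictionary: {0: ''}
Step 1: w='' (idx 0), next='c' -> output (0, 'c'), add 'c' as idx 1
Step 2: w='c' (idx 1), next='b' -> output (1, 'b'), add 'cb' as idx 2
Step 3: w='' (idx 0), next='b' -> output (0, 'b'), add 'b' as idx 3
Step 4: w='cb' (idx 2), next='c' -> output (2, 'c'), add 'cbc' as idx 4
Step 5: w='b' (idx 3), next='c' -> output (3, 'c'), add 'bc' as idx 5
Step 6: w='c' (idx 1), next='c' -> output (1, 'c'), add 'cc' as idx 6
Step 7: w='cb' (idx 2), end of input -> output (2, '')


Encoded: [(0, 'c'), (1, 'b'), (0, 'b'), (2, 'c'), (3, 'c'), (1, 'c'), (2, '')]


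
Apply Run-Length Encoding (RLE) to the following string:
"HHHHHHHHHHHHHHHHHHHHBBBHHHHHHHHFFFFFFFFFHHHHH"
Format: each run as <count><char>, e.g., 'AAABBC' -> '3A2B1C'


Scanning runs left to right:
  i=0: run of 'H' x 20 -> '20H'
  i=20: run of 'B' x 3 -> '3B'
  i=23: run of 'H' x 8 -> '8H'
  i=31: run of 'F' x 9 -> '9F'
  i=40: run of 'H' x 5 -> '5H'

RLE = 20H3B8H9F5H


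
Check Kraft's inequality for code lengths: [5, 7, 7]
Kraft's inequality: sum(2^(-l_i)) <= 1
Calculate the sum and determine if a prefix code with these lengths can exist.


Sum = 2^(-5) + 2^(-7) + 2^(-7)
    = 0.03125 + 0.0078125 + 0.0078125
    = 6/128 = 0.046875
Since 0.046875 <= 1, Kraft's inequality IS satisfied.
A prefix code with these lengths CAN exist.

Kraft sum = 0.046875. Satisfied.


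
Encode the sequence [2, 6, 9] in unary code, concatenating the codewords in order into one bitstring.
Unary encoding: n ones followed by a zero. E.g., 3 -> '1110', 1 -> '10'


Encode each number as n ones followed by a terminating 0:
  2 -> 110 (3 bits)
  6 -> 1111110 (7 bits)
  9 -> 1111111110 (10 bits)
Total length = 3 + 7 + 10 = 20 bits.

Unary([2, 6, 9]) = 11011111101111111110 (20 bits)


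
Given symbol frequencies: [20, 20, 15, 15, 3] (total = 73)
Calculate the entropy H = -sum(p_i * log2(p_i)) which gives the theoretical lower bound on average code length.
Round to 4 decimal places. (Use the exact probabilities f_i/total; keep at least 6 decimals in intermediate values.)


Per-symbol terms -p_i * log2(p_i) with p_i = f_i/73:
  p = 20/73 = 0.273973: log2(p) = -1.867896, -p*log2(p) = 0.511752
  p = 20/73 = 0.273973: log2(p) = -1.867896, -p*log2(p) = 0.511752
  p = 15/73 = 0.205479: log2(p) = -2.282934, -p*log2(p) = 0.469096
  p = 15/73 = 0.205479: log2(p) = -2.282934, -p*log2(p) = 0.469096
  p = 3/73 = 0.041096: log2(p) = -4.604862, -p*log2(p) = 0.189241
H = 0.511752 + 0.511752 + 0.469096 + 0.469096 + 0.189241 = 2.150937

H = 2.1509 bits/symbol


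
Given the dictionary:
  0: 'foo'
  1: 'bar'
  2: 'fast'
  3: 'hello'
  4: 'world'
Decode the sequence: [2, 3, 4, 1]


Look up each index in the dictionary:
  2 -> 'fast'
  3 -> 'hello'
  4 -> 'world'
  1 -> 'bar'

Decoded: "fast hello world bar"


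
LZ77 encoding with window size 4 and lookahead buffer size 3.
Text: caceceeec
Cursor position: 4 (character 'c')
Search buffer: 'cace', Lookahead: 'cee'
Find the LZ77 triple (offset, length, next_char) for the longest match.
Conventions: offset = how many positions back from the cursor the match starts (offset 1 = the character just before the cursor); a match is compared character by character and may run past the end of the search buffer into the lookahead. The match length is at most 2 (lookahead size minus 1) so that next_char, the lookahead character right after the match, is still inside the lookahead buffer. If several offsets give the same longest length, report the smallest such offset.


Try each offset into the search buffer:
  offset=1 (pos 3, char 'e'): match length 0
  offset=2 (pos 2, char 'c'): match length 2
  offset=3 (pos 1, char 'a'): match length 0
  offset=4 (pos 0, char 'c'): match length 1
Longest match has length 2 at offset 2.
next_char = character at position 4 + 2 = 6 -> 'e'

Best match: offset=2, length=2 (matching 'ce' starting at position 2)
LZ77 triple: (2, 2, 'e')


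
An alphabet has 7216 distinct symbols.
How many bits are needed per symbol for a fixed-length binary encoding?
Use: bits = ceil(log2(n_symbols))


log2(7216) = 12.817
Bracket: 2^12 = 4096 < 7216 <= 2^13 = 8192
So ceil(log2(7216)) = 13

bits = ceil(log2(7216)) = ceil(12.817) = 13 bits


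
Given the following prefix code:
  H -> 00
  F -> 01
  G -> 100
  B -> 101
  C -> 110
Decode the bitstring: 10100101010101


Decoding step by step:
Bits 101 -> B
Bits 00 -> H
Bits 101 -> B
Bits 01 -> F
Bits 01 -> F
Bits 01 -> F


Decoded message: BHBFFF


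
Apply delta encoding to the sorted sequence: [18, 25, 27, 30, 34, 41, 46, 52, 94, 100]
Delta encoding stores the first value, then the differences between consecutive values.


First value: 18
Deltas:
  25 - 18 = 7
  27 - 25 = 2
  30 - 27 = 3
  34 - 30 = 4
  41 - 34 = 7
  46 - 41 = 5
  52 - 46 = 6
  94 - 52 = 42
  100 - 94 = 6


Delta encoded: [18, 7, 2, 3, 4, 7, 5, 6, 42, 6]


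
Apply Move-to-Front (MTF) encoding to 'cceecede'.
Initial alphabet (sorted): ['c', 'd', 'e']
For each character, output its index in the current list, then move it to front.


MTF encoding:
'c': index 0 in ['c', 'd', 'e'] -> ['c', 'd', 'e']
'c': index 0 in ['c', 'd', 'e'] -> ['c', 'd', 'e']
'e': index 2 in ['c', 'd', 'e'] -> ['e', 'c', 'd']
'e': index 0 in ['e', 'c', 'd'] -> ['e', 'c', 'd']
'c': index 1 in ['e', 'c', 'd'] -> ['c', 'e', 'd']
'e': index 1 in ['c', 'e', 'd'] -> ['e', 'c', 'd']
'd': index 2 in ['e', 'c', 'd'] -> ['d', 'e', 'c']
'e': index 1 in ['d', 'e', 'c'] -> ['e', 'd', 'c']


Output: [0, 0, 2, 0, 1, 1, 2, 1]


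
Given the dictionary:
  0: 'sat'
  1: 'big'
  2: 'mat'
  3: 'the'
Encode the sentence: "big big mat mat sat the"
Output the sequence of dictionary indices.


Look up each word in the dictionary:
  'big' -> 1
  'big' -> 1
  'mat' -> 2
  'mat' -> 2
  'sat' -> 0
  'the' -> 3

Encoded: [1, 1, 2, 2, 0, 3]


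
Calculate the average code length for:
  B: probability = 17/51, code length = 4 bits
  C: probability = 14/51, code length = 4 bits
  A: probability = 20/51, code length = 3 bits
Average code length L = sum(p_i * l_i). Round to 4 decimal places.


Weighted contributions p_i * l_i:
  B: (17/51) * 4 = 68/51
  C: (14/51) * 4 = 56/51
  A: (20/51) * 3 = 60/51
Sum = (68 + 56 + 60)/51 = 184/51

L = 184/51 = 3.6078 bits/symbol


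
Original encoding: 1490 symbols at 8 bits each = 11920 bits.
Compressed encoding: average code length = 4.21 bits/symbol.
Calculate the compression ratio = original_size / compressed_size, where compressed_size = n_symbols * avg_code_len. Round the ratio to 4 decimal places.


original_size = n_symbols * orig_bits = 1490 * 8 = 11920 bits
compressed_size = n_symbols * avg_code_len = 1490 * 4.21 = 6272.9 bits
ratio = original_size / compressed_size = 11920 / 6272.9 = 1.9002

Compression ratio = 1.9002


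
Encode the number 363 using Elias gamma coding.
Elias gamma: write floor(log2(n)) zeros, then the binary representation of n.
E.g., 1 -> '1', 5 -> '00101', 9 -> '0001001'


num_bits = floor(log2(363)) + 1 = 9
leading_zeros = num_bits - 1 = 8
binary(363) = 101101011

Elias gamma(363) = '00000000' + '101101011' = 00000000101101011 (17 bits)


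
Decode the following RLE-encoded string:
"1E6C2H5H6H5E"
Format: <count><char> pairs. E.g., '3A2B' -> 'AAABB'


Expanding each <count><char> pair:
  1E -> 'E'
  6C -> 'CCCCCC'
  2H -> 'HH'
  5H -> 'HHHHH'
  6H -> 'HHHHHH'
  5E -> 'EEEEE'

Decoded = ECCCCCCHHHHHHHHHHHHHEEEEE


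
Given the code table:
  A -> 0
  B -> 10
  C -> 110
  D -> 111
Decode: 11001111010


Decoding:
110 -> C
0 -> A
111 -> D
10 -> B
10 -> B


Result: CADBB


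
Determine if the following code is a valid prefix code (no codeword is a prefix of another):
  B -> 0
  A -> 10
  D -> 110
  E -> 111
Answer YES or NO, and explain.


Checking each pair (does one codeword prefix another?):
  B='0' vs A='10': no prefix
  B='0' vs D='110': no prefix
  B='0' vs E='111': no prefix
  A='10' vs B='0': no prefix
  A='10' vs D='110': no prefix
  A='10' vs E='111': no prefix
  D='110' vs B='0': no prefix
  D='110' vs A='10': no prefix
  D='110' vs E='111': no prefix
  E='111' vs B='0': no prefix
  E='111' vs A='10': no prefix
  E='111' vs D='110': no prefix
No violation found over all pairs.

YES -- this is a valid prefix code. No codeword is a prefix of any other codeword.


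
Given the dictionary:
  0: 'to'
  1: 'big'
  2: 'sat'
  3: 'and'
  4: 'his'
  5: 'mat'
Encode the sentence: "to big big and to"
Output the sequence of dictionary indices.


Look up each word in the dictionary:
  'to' -> 0
  'big' -> 1
  'big' -> 1
  'and' -> 3
  'to' -> 0

Encoded: [0, 1, 1, 3, 0]


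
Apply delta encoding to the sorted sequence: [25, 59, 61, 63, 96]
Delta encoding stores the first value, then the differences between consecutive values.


First value: 25
Deltas:
  59 - 25 = 34
  61 - 59 = 2
  63 - 61 = 2
  96 - 63 = 33


Delta encoded: [25, 34, 2, 2, 33]


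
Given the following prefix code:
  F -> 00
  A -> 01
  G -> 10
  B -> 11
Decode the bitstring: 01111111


Decoding step by step:
Bits 01 -> A
Bits 11 -> B
Bits 11 -> B
Bits 11 -> B


Decoded message: ABBB


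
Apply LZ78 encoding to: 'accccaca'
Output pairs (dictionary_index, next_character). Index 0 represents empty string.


LZ78 encoding steps:
Dictionary: {0: ''}
Step 1: w='' (idx 0), next='a' -> output (0, 'a'), add 'a' as idx 1
Step 2: w='' (idx 0), next='c' -> output (0, 'c'), add 'c' as idx 2
Step 3: w='c' (idx 2), next='c' -> output (2, 'c'), add 'cc' as idx 3
Step 4: w='c' (idx 2), next='a' -> output (2, 'a'), add 'ca' as idx 4
Step 5: w='ca' (idx 4), end of input -> output (4, '')


Encoded: [(0, 'a'), (0, 'c'), (2, 'c'), (2, 'a'), (4, '')]


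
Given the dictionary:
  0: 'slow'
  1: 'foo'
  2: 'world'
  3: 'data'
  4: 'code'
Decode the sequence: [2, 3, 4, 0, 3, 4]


Look up each index in the dictionary:
  2 -> 'world'
  3 -> 'data'
  4 -> 'code'
  0 -> 'slow'
  3 -> 'data'
  4 -> 'code'

Decoded: "world data code slow data code"


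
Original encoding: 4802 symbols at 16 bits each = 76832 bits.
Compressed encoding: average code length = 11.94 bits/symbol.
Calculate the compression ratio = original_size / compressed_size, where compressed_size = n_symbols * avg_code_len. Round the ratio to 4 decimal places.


original_size = n_symbols * orig_bits = 4802 * 16 = 76832 bits
compressed_size = n_symbols * avg_code_len = 4802 * 11.94 = 57335.88 bits
ratio = original_size / compressed_size = 76832 / 57335.88 = 1.34

Compression ratio = 1.34


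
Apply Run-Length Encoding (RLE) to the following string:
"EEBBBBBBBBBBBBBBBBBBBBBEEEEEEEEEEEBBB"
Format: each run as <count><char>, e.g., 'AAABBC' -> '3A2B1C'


Scanning runs left to right:
  i=0: run of 'E' x 2 -> '2E'
  i=2: run of 'B' x 21 -> '21B'
  i=23: run of 'E' x 11 -> '11E'
  i=34: run of 'B' x 3 -> '3B'

RLE = 2E21B11E3B


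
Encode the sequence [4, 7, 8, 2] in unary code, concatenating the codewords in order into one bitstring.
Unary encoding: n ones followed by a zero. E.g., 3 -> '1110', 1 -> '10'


Encode each number as n ones followed by a terminating 0:
  4 -> 11110 (5 bits)
  7 -> 11111110 (8 bits)
  8 -> 111111110 (9 bits)
  2 -> 110 (3 bits)
Total length = 5 + 8 + 9 + 3 = 25 bits.

Unary([4, 7, 8, 2]) = 1111011111110111111110110 (25 bits)


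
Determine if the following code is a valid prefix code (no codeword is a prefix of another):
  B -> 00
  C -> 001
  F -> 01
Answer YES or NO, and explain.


Checking each pair (does one codeword prefix another?):
  B='00' vs C='001': prefix -- VIOLATION

NO -- this is NOT a valid prefix code. B (00) is a prefix of C (001).


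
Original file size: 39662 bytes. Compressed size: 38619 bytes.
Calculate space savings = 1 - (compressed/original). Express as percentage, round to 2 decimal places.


ratio = compressed/original = 38619/39662 = 0.973703
savings = 1 - ratio = 1 - 0.973703 = 0.026297
as a percentage: 0.026297 * 100 = 2.63%

Space savings = 1 - 38619/39662 = 2.63%


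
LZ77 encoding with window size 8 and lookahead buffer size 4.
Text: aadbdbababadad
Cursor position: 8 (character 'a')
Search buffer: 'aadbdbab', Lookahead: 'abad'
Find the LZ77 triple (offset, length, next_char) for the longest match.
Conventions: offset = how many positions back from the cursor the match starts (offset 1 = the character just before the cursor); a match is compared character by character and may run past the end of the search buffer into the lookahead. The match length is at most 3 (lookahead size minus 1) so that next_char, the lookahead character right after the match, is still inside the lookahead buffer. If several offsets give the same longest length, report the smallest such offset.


Try each offset into the search buffer:
  offset=1 (pos 7, char 'b'): match length 0
  offset=2 (pos 6, char 'a'): match length 3
  offset=3 (pos 5, char 'b'): match length 0
  offset=4 (pos 4, char 'd'): match length 0
  offset=5 (pos 3, char 'b'): match length 0
  offset=6 (pos 2, char 'd'): match length 0
  offset=7 (pos 1, char 'a'): match length 1
  offset=8 (pos 0, char 'a'): match length 1
Longest match has length 3 at offset 2.
next_char = character at position 8 + 3 = 11 -> 'd'

Best match: offset=2, length=3 (matching 'aba' starting at position 6)
LZ77 triple: (2, 3, 'd')


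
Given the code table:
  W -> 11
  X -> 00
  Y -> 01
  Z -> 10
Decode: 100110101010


Decoding:
10 -> Z
01 -> Y
10 -> Z
10 -> Z
10 -> Z
10 -> Z


Result: ZYZZZZ


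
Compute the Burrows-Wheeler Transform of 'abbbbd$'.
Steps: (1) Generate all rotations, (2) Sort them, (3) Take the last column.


Rotations (sorted):
  0: $abbbbd -> last char: d
  1: abbbbd$ -> last char: $
  2: bbbbd$a -> last char: a
  3: bbbd$ab -> last char: b
  4: bbd$abb -> last char: b
  5: bd$abbb -> last char: b
  6: d$abbbb -> last char: b


BWT = d$abbbb


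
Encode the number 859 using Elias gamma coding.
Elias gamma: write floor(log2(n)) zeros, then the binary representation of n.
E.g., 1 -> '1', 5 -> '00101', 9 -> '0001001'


num_bits = floor(log2(859)) + 1 = 10
leading_zeros = num_bits - 1 = 9
binary(859) = 1101011011

Elias gamma(859) = '000000000' + '1101011011' = 0000000001101011011 (19 bits)


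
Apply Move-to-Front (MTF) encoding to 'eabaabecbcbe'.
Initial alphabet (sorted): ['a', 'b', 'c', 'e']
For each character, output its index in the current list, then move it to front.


MTF encoding:
'e': index 3 in ['a', 'b', 'c', 'e'] -> ['e', 'a', 'b', 'c']
'a': index 1 in ['e', 'a', 'b', 'c'] -> ['a', 'e', 'b', 'c']
'b': index 2 in ['a', 'e', 'b', 'c'] -> ['b', 'a', 'e', 'c']
'a': index 1 in ['b', 'a', 'e', 'c'] -> ['a', 'b', 'e', 'c']
'a': index 0 in ['a', 'b', 'e', 'c'] -> ['a', 'b', 'e', 'c']
'b': index 1 in ['a', 'b', 'e', 'c'] -> ['b', 'a', 'e', 'c']
'e': index 2 in ['b', 'a', 'e', 'c'] -> ['e', 'b', 'a', 'c']
'c': index 3 in ['e', 'b', 'a', 'c'] -> ['c', 'e', 'b', 'a']
'b': index 2 in ['c', 'e', 'b', 'a'] -> ['b', 'c', 'e', 'a']
'c': index 1 in ['b', 'c', 'e', 'a'] -> ['c', 'b', 'e', 'a']
'b': index 1 in ['c', 'b', 'e', 'a'] -> ['b', 'c', 'e', 'a']
'e': index 2 in ['b', 'c', 'e', 'a'] -> ['e', 'b', 'c', 'a']


Output: [3, 1, 2, 1, 0, 1, 2, 3, 2, 1, 1, 2]


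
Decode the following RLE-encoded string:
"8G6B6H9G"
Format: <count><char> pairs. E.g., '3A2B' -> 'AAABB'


Expanding each <count><char> pair:
  8G -> 'GGGGGGGG'
  6B -> 'BBBBBB'
  6H -> 'HHHHHH'
  9G -> 'GGGGGGGGG'

Decoded = GGGGGGGGBBBBBBHHHHHHGGGGGGGGG


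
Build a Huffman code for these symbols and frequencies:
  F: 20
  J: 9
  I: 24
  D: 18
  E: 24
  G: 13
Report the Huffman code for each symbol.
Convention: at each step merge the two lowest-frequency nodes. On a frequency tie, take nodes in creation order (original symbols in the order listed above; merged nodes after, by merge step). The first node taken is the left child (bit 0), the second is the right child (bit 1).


Huffman tree construction:
Step 1: Merge J(9) + G(13) = 22
Step 2: Merge D(18) + F(20) = 38
Step 3: Merge (J+G)(22) + I(24) = 46
Step 4: Merge E(24) + (D+F)(38) = 62
Step 5: Merge ((J+G)+I)(46) + (E+(D+F))(62) = 108
Read each symbol's code off the tree from the root (left child = 0, right child = 1).

Codes:
  F: 111 (length 3)
  J: 000 (length 3)
  I: 01 (length 2)
  D: 110 (length 3)
  E: 10 (length 2)
  G: 001 (length 3)
Average code length: 276/108 = 2.5556 bits/symbol


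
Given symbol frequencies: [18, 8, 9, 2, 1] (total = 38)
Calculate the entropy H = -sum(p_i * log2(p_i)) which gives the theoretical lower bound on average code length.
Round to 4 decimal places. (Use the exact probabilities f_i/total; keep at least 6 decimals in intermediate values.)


Per-symbol terms -p_i * log2(p_i) with p_i = f_i/38:
  p = 18/38 = 0.473684: log2(p) = -1.078003, -p*log2(p) = 0.510633
  p = 8/38 = 0.210526: log2(p) = -2.247928, -p*log2(p) = 0.473248
  p = 9/38 = 0.236842: log2(p) = -2.078003, -p*log2(p) = 0.492158
  p = 2/38 = 0.052632: log2(p) = -4.247928, -p*log2(p) = 0.223575
  p = 1/38 = 0.026316: log2(p) = -5.247928, -p*log2(p) = 0.138103
H = 0.510633 + 0.473248 + 0.492158 + 0.223575 + 0.138103 = 1.837717

H = 1.8377 bits/symbol


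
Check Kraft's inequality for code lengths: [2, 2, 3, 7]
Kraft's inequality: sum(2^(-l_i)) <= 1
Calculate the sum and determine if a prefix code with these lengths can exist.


Sum = 2^(-2) + 2^(-2) + 2^(-3) + 2^(-7)
    = 0.25 + 0.25 + 0.125 + 0.0078125
    = 81/128 = 0.6328125
Since 0.6328125 <= 1, Kraft's inequality IS satisfied.
A prefix code with these lengths CAN exist.

Kraft sum = 0.6328125. Satisfied.


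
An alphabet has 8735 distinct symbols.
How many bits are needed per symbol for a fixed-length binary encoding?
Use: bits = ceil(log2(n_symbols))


log2(8735) = 13.0926
Bracket: 2^13 = 8192 < 8735 <= 2^14 = 16384
So ceil(log2(8735)) = 14

bits = ceil(log2(8735)) = ceil(13.0926) = 14 bits


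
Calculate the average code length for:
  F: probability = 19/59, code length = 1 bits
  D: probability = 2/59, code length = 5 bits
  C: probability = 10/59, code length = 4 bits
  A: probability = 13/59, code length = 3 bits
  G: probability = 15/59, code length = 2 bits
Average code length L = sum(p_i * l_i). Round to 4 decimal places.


Weighted contributions p_i * l_i:
  F: (19/59) * 1 = 19/59
  D: (2/59) * 5 = 10/59
  C: (10/59) * 4 = 40/59
  A: (13/59) * 3 = 39/59
  G: (15/59) * 2 = 30/59
Sum = (19 + 10 + 40 + 39 + 30)/59 = 138/59

L = 138/59 = 2.3390 bits/symbol


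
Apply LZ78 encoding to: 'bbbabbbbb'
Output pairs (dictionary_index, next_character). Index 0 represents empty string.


LZ78 encoding steps:
Dictionary: {0: ''}
Step 1: w='' (idx 0), next='b' -> output (0, 'b'), add 'b' as idx 1
Step 2: w='b' (idx 1), next='b' -> output (1, 'b'), add 'bb' as idx 2
Step 3: w='' (idx 0), next='a' -> output (0, 'a'), add 'a' as idx 3
Step 4: w='bb' (idx 2), next='b' -> output (2, 'b'), add 'bbb' as idx 4
Step 5: w='bb' (idx 2), end of input -> output (2, '')


Encoded: [(0, 'b'), (1, 'b'), (0, 'a'), (2, 'b'), (2, '')]


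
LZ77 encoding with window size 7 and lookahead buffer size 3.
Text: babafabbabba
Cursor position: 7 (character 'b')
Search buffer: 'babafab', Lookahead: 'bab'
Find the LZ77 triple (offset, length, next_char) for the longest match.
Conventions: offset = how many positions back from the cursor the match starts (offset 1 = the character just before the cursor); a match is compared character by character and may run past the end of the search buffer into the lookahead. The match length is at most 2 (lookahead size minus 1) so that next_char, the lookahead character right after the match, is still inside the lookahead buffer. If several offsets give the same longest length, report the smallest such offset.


Try each offset into the search buffer:
  offset=1 (pos 6, char 'b'): match length 1
  offset=2 (pos 5, char 'a'): match length 0
  offset=3 (pos 4, char 'f'): match length 0
  offset=4 (pos 3, char 'a'): match length 0
  offset=5 (pos 2, char 'b'): match length 2
  offset=6 (pos 1, char 'a'): match length 0
  offset=7 (pos 0, char 'b'): match length 2
Longest match has length 2, found at offsets 5, 7; take the smallest, offset 5.
next_char = character at position 7 + 2 = 9 -> 'b'

Best match: offset=5, length=2 (matching 'ba' starting at position 2)
LZ77 triple: (5, 2, 'b')


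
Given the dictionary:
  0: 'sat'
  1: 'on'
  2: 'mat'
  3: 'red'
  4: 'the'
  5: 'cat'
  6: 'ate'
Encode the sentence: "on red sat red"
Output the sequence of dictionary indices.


Look up each word in the dictionary:
  'on' -> 1
  'red' -> 3
  'sat' -> 0
  'red' -> 3

Encoded: [1, 3, 0, 3]


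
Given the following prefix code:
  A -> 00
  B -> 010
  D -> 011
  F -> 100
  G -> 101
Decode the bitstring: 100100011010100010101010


Decoding step by step:
Bits 100 -> F
Bits 100 -> F
Bits 011 -> D
Bits 010 -> B
Bits 100 -> F
Bits 010 -> B
Bits 101 -> G
Bits 010 -> B


Decoded message: FFDBFBGB


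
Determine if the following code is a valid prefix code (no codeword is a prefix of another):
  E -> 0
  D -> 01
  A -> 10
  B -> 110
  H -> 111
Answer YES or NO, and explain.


Checking each pair (does one codeword prefix another?):
  E='0' vs D='01': prefix -- VIOLATION

NO -- this is NOT a valid prefix code. E (0) is a prefix of D (01).


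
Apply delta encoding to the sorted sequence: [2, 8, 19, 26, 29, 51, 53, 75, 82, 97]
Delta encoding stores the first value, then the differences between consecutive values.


First value: 2
Deltas:
  8 - 2 = 6
  19 - 8 = 11
  26 - 19 = 7
  29 - 26 = 3
  51 - 29 = 22
  53 - 51 = 2
  75 - 53 = 22
  82 - 75 = 7
  97 - 82 = 15


Delta encoded: [2, 6, 11, 7, 3, 22, 2, 22, 7, 15]


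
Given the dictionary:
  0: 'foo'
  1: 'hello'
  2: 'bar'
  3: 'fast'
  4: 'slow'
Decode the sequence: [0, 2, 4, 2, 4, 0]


Look up each index in the dictionary:
  0 -> 'foo'
  2 -> 'bar'
  4 -> 'slow'
  2 -> 'bar'
  4 -> 'slow'
  0 -> 'foo'

Decoded: "foo bar slow bar slow foo"


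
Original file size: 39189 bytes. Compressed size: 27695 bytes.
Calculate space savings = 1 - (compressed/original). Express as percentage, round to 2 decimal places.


ratio = compressed/original = 27695/39189 = 0.706703
savings = 1 - ratio = 1 - 0.706703 = 0.293297
as a percentage: 0.293297 * 100 = 29.33%

Space savings = 1 - 27695/39189 = 29.33%


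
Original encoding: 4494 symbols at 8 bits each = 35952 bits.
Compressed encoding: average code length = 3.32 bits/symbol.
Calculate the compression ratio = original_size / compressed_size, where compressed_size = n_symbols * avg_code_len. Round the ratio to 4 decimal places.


original_size = n_symbols * orig_bits = 4494 * 8 = 35952 bits
compressed_size = n_symbols * avg_code_len = 4494 * 3.32 = 14920.08 bits
ratio = original_size / compressed_size = 35952 / 14920.08 = 2.4096

Compression ratio = 2.4096


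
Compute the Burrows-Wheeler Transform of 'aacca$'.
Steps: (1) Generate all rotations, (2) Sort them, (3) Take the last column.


Rotations (sorted):
  0: $aacca -> last char: a
  1: a$aacc -> last char: c
  2: aacca$ -> last char: $
  3: acca$a -> last char: a
  4: ca$aac -> last char: c
  5: cca$aa -> last char: a


BWT = ac$aca


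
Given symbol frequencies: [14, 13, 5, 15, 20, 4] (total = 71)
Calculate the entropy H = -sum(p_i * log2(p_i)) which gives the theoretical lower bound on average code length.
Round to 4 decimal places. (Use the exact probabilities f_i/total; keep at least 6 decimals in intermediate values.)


Per-symbol terms -p_i * log2(p_i) with p_i = f_i/71:
  p = 14/71 = 0.197183: log2(p) = -2.342392, -p*log2(p) = 0.461880
  p = 13/71 = 0.183099: log2(p) = -2.449307, -p*log2(p) = 0.448465
  p = 5/71 = 0.070423: log2(p) = -3.827819, -p*log2(p) = 0.269565
  p = 15/71 = 0.211268: log2(p) = -2.242857, -p*log2(p) = 0.473843
  p = 20/71 = 0.281690: log2(p) = -1.827819, -p*log2(p) = 0.514879
  p = 4/71 = 0.056338: log2(p) = -4.149747, -p*log2(p) = 0.233789
H = 0.461880 + 0.448465 + 0.269565 + 0.473843 + 0.514879 + 0.233789 = 2.402421

H = 2.4024 bits/symbol


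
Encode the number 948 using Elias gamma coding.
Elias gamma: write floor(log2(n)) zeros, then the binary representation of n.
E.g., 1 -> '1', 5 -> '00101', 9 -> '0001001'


num_bits = floor(log2(948)) + 1 = 10
leading_zeros = num_bits - 1 = 9
binary(948) = 1110110100

Elias gamma(948) = '000000000' + '1110110100' = 0000000001110110100 (19 bits)


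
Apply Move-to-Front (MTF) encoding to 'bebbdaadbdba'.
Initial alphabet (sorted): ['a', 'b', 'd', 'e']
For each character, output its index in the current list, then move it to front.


MTF encoding:
'b': index 1 in ['a', 'b', 'd', 'e'] -> ['b', 'a', 'd', 'e']
'e': index 3 in ['b', 'a', 'd', 'e'] -> ['e', 'b', 'a', 'd']
'b': index 1 in ['e', 'b', 'a', 'd'] -> ['b', 'e', 'a', 'd']
'b': index 0 in ['b', 'e', 'a', 'd'] -> ['b', 'e', 'a', 'd']
'd': index 3 in ['b', 'e', 'a', 'd'] -> ['d', 'b', 'e', 'a']
'a': index 3 in ['d', 'b', 'e', 'a'] -> ['a', 'd', 'b', 'e']
'a': index 0 in ['a', 'd', 'b', 'e'] -> ['a', 'd', 'b', 'e']
'd': index 1 in ['a', 'd', 'b', 'e'] -> ['d', 'a', 'b', 'e']
'b': index 2 in ['d', 'a', 'b', 'e'] -> ['b', 'd', 'a', 'e']
'd': index 1 in ['b', 'd', 'a', 'e'] -> ['d', 'b', 'a', 'e']
'b': index 1 in ['d', 'b', 'a', 'e'] -> ['b', 'd', 'a', 'e']
'a': index 2 in ['b', 'd', 'a', 'e'] -> ['a', 'b', 'd', 'e']


Output: [1, 3, 1, 0, 3, 3, 0, 1, 2, 1, 1, 2]


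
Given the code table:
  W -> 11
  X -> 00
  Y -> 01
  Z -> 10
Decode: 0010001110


Decoding:
00 -> X
10 -> Z
00 -> X
11 -> W
10 -> Z


Result: XZXWZ


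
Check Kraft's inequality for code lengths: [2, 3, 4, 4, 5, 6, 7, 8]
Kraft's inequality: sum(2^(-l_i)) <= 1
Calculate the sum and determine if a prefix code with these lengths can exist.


Sum = 2^(-2) + 2^(-3) + 2^(-4) + 2^(-4) + 2^(-5) + 2^(-6) + 2^(-7) + 2^(-8)
    = 0.25 + 0.125 + 0.0625 + 0.0625 + 0.03125 + 0.015625 + 0.0078125 + 0.00390625
    = 143/256 = 0.55859375
Since 0.55859375 <= 1, Kraft's inequality IS satisfied.
A prefix code with these lengths CAN exist.

Kraft sum = 0.55859375. Satisfied.


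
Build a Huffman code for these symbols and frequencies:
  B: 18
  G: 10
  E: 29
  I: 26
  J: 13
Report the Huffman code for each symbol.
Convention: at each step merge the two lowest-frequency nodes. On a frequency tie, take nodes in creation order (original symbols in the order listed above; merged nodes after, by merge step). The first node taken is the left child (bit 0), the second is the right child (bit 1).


Huffman tree construction:
Step 1: Merge G(10) + J(13) = 23
Step 2: Merge B(18) + (G+J)(23) = 41
Step 3: Merge I(26) + E(29) = 55
Step 4: Merge (B+(G+J))(41) + (I+E)(55) = 96
Read each symbol's code off the tree from the root (left child = 0, right child = 1).

Codes:
  B: 00 (length 2)
  G: 010 (length 3)
  E: 11 (length 2)
  I: 10 (length 2)
  J: 011 (length 3)
Average code length: 215/96 = 2.2396 bits/symbol


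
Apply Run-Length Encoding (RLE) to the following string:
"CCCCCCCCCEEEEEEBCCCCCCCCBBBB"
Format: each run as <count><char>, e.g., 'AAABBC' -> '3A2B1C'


Scanning runs left to right:
  i=0: run of 'C' x 9 -> '9C'
  i=9: run of 'E' x 6 -> '6E'
  i=15: run of 'B' x 1 -> '1B'
  i=16: run of 'C' x 8 -> '8C'
  i=24: run of 'B' x 4 -> '4B'

RLE = 9C6E1B8C4B


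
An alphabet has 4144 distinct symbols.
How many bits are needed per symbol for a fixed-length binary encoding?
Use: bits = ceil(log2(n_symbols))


log2(4144) = 12.0168
Bracket: 2^12 = 4096 < 4144 <= 2^13 = 8192
So ceil(log2(4144)) = 13

bits = ceil(log2(4144)) = ceil(12.0168) = 13 bits


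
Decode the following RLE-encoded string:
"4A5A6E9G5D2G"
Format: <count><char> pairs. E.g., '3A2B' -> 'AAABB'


Expanding each <count><char> pair:
  4A -> 'AAAA'
  5A -> 'AAAAA'
  6E -> 'EEEEEE'
  9G -> 'GGGGGGGGG'
  5D -> 'DDDDD'
  2G -> 'GG'

Decoded = AAAAAAAAAEEEEEEGGGGGGGGGDDDDDGG


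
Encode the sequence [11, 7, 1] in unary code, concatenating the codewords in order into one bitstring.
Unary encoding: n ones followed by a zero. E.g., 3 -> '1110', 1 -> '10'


Encode each number as n ones followed by a terminating 0:
  11 -> 111111111110 (12 bits)
  7 -> 11111110 (8 bits)
  1 -> 10 (2 bits)
Total length = 12 + 8 + 2 = 22 bits.

Unary([11, 7, 1]) = 1111111111101111111010 (22 bits)


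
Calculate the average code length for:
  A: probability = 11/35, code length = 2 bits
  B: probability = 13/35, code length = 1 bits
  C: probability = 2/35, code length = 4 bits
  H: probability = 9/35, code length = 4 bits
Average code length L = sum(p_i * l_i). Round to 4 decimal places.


Weighted contributions p_i * l_i:
  A: (11/35) * 2 = 22/35
  B: (13/35) * 1 = 13/35
  C: (2/35) * 4 = 8/35
  H: (9/35) * 4 = 36/35
Sum = (22 + 13 + 8 + 36)/35 = 79/35

L = 79/35 = 2.2571 bits/symbol


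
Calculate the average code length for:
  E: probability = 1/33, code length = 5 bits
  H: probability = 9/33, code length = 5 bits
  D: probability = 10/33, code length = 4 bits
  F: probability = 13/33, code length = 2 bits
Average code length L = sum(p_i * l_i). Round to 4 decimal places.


Weighted contributions p_i * l_i:
  E: (1/33) * 5 = 5/33
  H: (9/33) * 5 = 45/33
  D: (10/33) * 4 = 40/33
  F: (13/33) * 2 = 26/33
Sum = (5 + 45 + 40 + 26)/33 = 116/33

L = 116/33 = 3.5152 bits/symbol


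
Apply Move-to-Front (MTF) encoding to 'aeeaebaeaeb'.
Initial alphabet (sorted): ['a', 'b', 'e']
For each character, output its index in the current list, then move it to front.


MTF encoding:
'a': index 0 in ['a', 'b', 'e'] -> ['a', 'b', 'e']
'e': index 2 in ['a', 'b', 'e'] -> ['e', 'a', 'b']
'e': index 0 in ['e', 'a', 'b'] -> ['e', 'a', 'b']
'a': index 1 in ['e', 'a', 'b'] -> ['a', 'e', 'b']
'e': index 1 in ['a', 'e', 'b'] -> ['e', 'a', 'b']
'b': index 2 in ['e', 'a', 'b'] -> ['b', 'e', 'a']
'a': index 2 in ['b', 'e', 'a'] -> ['a', 'b', 'e']
'e': index 2 in ['a', 'b', 'e'] -> ['e', 'a', 'b']
'a': index 1 in ['e', 'a', 'b'] -> ['a', 'e', 'b']
'e': index 1 in ['a', 'e', 'b'] -> ['e', 'a', 'b']
'b': index 2 in ['e', 'a', 'b'] -> ['b', 'e', 'a']


Output: [0, 2, 0, 1, 1, 2, 2, 2, 1, 1, 2]


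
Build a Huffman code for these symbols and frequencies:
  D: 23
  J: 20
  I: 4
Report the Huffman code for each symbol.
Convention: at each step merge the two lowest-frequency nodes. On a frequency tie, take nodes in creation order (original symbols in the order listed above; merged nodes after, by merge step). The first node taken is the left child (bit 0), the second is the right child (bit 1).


Huffman tree construction:
Step 1: Merge I(4) + J(20) = 24
Step 2: Merge D(23) + (I+J)(24) = 47
Read each symbol's code off the tree from the root (left child = 0, right child = 1).

Codes:
  D: 0 (length 1)
  J: 11 (length 2)
  I: 10 (length 2)
Average code length: 71/47 = 1.5106 bits/symbol


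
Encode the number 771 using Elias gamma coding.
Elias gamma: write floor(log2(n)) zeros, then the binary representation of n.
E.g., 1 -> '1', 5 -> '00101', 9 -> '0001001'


num_bits = floor(log2(771)) + 1 = 10
leading_zeros = num_bits - 1 = 9
binary(771) = 1100000011

Elias gamma(771) = '000000000' + '1100000011' = 0000000001100000011 (19 bits)


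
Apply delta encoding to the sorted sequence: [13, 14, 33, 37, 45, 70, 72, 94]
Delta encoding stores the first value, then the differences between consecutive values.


First value: 13
Deltas:
  14 - 13 = 1
  33 - 14 = 19
  37 - 33 = 4
  45 - 37 = 8
  70 - 45 = 25
  72 - 70 = 2
  94 - 72 = 22


Delta encoded: [13, 1, 19, 4, 8, 25, 2, 22]


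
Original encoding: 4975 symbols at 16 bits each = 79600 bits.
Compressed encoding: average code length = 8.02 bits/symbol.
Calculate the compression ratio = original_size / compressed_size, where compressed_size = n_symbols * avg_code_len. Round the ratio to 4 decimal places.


original_size = n_symbols * orig_bits = 4975 * 16 = 79600 bits
compressed_size = n_symbols * avg_code_len = 4975 * 8.02 = 39899.5 bits
ratio = original_size / compressed_size = 79600 / 39899.5 = 1.995

Compression ratio = 1.995


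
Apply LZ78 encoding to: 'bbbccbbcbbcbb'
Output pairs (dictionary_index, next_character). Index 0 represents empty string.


LZ78 encoding steps:
Dictionary: {0: ''}
Step 1: w='' (idx 0), next='b' -> output (0, 'b'), add 'b' as idx 1
Step 2: w='b' (idx 1), next='b' -> output (1, 'b'), add 'bb' as idx 2
Step 3: w='' (idx 0), next='c' -> output (0, 'c'), add 'c' as idx 3
Step 4: w='c' (idx 3), next='b' -> output (3, 'b'), add 'cb' as idx 4
Step 5: w='b' (idx 1), next='c' -> output (1, 'c'), add 'bc' as idx 5
Step 6: w='bb' (idx 2), next='c' -> output (2, 'c'), add 'bbc' as idx 6
Step 7: w='bb' (idx 2), end of input -> output (2, '')


Encoded: [(0, 'b'), (1, 'b'), (0, 'c'), (3, 'b'), (1, 'c'), (2, 'c'), (2, '')]


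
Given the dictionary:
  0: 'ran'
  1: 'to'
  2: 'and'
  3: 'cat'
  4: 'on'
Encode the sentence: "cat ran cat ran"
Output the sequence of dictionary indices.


Look up each word in the dictionary:
  'cat' -> 3
  'ran' -> 0
  'cat' -> 3
  'ran' -> 0

Encoded: [3, 0, 3, 0]


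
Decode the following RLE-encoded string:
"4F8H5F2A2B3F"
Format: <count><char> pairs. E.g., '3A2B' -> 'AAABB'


Expanding each <count><char> pair:
  4F -> 'FFFF'
  8H -> 'HHHHHHHH'
  5F -> 'FFFFF'
  2A -> 'AA'
  2B -> 'BB'
  3F -> 'FFF'

Decoded = FFFFHHHHHHHHFFFFFAABBFFF


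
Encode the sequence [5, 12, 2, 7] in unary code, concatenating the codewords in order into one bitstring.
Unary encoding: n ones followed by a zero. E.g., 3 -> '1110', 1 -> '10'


Encode each number as n ones followed by a terminating 0:
  5 -> 111110 (6 bits)
  12 -> 1111111111110 (13 bits)
  2 -> 110 (3 bits)
  7 -> 11111110 (8 bits)
Total length = 6 + 13 + 3 + 8 = 30 bits.

Unary([5, 12, 2, 7]) = 111110111111111111011011111110 (30 bits)


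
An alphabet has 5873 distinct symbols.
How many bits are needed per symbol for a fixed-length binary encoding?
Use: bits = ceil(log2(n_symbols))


log2(5873) = 12.5199
Bracket: 2^12 = 4096 < 5873 <= 2^13 = 8192
So ceil(log2(5873)) = 13

bits = ceil(log2(5873)) = ceil(12.5199) = 13 bits


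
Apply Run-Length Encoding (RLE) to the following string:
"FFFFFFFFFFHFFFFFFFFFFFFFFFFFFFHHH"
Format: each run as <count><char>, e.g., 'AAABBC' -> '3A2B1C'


Scanning runs left to right:
  i=0: run of 'F' x 10 -> '10F'
  i=10: run of 'H' x 1 -> '1H'
  i=11: run of 'F' x 19 -> '19F'
  i=30: run of 'H' x 3 -> '3H'

RLE = 10F1H19F3H


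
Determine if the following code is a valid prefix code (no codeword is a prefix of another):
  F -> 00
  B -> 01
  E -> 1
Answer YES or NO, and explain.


Checking each pair (does one codeword prefix another?):
  F='00' vs B='01': no prefix
  F='00' vs E='1': no prefix
  B='01' vs F='00': no prefix
  B='01' vs E='1': no prefix
  E='1' vs F='00': no prefix
  E='1' vs B='01': no prefix
No violation found over all pairs.

YES -- this is a valid prefix code. No codeword is a prefix of any other codeword.


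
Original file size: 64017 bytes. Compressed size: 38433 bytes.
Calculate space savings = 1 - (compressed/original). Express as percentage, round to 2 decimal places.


ratio = compressed/original = 38433/64017 = 0.600356
savings = 1 - ratio = 1 - 0.600356 = 0.399644
as a percentage: 0.399644 * 100 = 39.96%

Space savings = 1 - 38433/64017 = 39.96%


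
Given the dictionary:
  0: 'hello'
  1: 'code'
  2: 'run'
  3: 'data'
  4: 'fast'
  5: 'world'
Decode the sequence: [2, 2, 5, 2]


Look up each index in the dictionary:
  2 -> 'run'
  2 -> 'run'
  5 -> 'world'
  2 -> 'run'

Decoded: "run run world run"


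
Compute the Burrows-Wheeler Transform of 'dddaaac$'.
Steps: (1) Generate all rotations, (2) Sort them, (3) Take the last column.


Rotations (sorted):
  0: $dddaaac -> last char: c
  1: aaac$ddd -> last char: d
  2: aac$ddda -> last char: a
  3: ac$dddaa -> last char: a
  4: c$dddaaa -> last char: a
  5: daaac$dd -> last char: d
  6: ddaaac$d -> last char: d
  7: dddaaac$ -> last char: $


BWT = cdaaadd$


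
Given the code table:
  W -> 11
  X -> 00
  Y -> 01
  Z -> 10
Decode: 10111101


Decoding:
10 -> Z
11 -> W
11 -> W
01 -> Y


Result: ZWWY


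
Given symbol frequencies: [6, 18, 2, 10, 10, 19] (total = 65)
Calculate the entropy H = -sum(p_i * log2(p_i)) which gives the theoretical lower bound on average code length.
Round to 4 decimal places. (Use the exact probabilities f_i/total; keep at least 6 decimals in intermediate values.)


Per-symbol terms -p_i * log2(p_i) with p_i = f_i/65:
  p = 6/65 = 0.092308: log2(p) = -3.437405, -p*log2(p) = 0.317299
  p = 18/65 = 0.276923: log2(p) = -1.852443, -p*log2(p) = 0.512984
  p = 2/65 = 0.030769: log2(p) = -5.022368, -p*log2(p) = 0.154534
  p = 10/65 = 0.153846: log2(p) = -2.700440, -p*log2(p) = 0.415452
  p = 10/65 = 0.153846: log2(p) = -2.700440, -p*log2(p) = 0.415452
  p = 19/65 = 0.292308: log2(p) = -1.774440, -p*log2(p) = 0.518683
H = 0.317299 + 0.512984 + 0.154534 + 0.415452 + 0.415452 + 0.518683 = 2.334404

H = 2.3344 bits/symbol


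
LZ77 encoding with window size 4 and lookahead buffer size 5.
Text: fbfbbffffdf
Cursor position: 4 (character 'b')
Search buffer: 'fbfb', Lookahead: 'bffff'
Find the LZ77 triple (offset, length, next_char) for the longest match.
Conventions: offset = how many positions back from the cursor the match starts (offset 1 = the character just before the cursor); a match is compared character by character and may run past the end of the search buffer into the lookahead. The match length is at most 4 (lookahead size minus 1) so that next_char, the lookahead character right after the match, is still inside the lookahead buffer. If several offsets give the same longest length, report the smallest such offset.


Try each offset into the search buffer:
  offset=1 (pos 3, char 'b'): match length 1
  offset=2 (pos 2, char 'f'): match length 0
  offset=3 (pos 1, char 'b'): match length 2
  offset=4 (pos 0, char 'f'): match length 0
Longest match has length 2 at offset 3.
next_char = character at position 4 + 2 = 6 -> 'f'

Best match: offset=3, length=2 (matching 'bf' starting at position 1)
LZ77 triple: (3, 2, 'f')


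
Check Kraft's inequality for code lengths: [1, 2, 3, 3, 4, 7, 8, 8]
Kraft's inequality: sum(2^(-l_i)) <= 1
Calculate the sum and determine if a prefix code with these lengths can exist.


Sum = 2^(-1) + 2^(-2) + 2^(-3) + 2^(-3) + 2^(-4) + 2^(-7) + 2^(-8) + 2^(-8)
    = 0.5 + 0.25 + 0.125 + 0.125 + 0.0625 + 0.0078125 + 0.00390625 + 0.00390625
    = 276/256 = 1.078125
Since 1.078125 > 1, Kraft's inequality is NOT satisfied.
A prefix code with these lengths CANNOT exist.

Kraft sum = 1.078125. Not satisfied.


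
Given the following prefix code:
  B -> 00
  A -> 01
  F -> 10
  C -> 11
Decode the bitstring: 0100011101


Decoding step by step:
Bits 01 -> A
Bits 00 -> B
Bits 01 -> A
Bits 11 -> C
Bits 01 -> A


Decoded message: ABACA


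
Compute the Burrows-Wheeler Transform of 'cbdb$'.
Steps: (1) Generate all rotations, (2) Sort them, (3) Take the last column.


Rotations (sorted):
  0: $cbdb -> last char: b
  1: b$cbd -> last char: d
  2: bdb$c -> last char: c
  3: cbdb$ -> last char: $
  4: db$cb -> last char: b


BWT = bdc$b


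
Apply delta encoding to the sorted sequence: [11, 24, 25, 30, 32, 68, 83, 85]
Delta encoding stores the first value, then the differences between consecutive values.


First value: 11
Deltas:
  24 - 11 = 13
  25 - 24 = 1
  30 - 25 = 5
  32 - 30 = 2
  68 - 32 = 36
  83 - 68 = 15
  85 - 83 = 2


Delta encoded: [11, 13, 1, 5, 2, 36, 15, 2]
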